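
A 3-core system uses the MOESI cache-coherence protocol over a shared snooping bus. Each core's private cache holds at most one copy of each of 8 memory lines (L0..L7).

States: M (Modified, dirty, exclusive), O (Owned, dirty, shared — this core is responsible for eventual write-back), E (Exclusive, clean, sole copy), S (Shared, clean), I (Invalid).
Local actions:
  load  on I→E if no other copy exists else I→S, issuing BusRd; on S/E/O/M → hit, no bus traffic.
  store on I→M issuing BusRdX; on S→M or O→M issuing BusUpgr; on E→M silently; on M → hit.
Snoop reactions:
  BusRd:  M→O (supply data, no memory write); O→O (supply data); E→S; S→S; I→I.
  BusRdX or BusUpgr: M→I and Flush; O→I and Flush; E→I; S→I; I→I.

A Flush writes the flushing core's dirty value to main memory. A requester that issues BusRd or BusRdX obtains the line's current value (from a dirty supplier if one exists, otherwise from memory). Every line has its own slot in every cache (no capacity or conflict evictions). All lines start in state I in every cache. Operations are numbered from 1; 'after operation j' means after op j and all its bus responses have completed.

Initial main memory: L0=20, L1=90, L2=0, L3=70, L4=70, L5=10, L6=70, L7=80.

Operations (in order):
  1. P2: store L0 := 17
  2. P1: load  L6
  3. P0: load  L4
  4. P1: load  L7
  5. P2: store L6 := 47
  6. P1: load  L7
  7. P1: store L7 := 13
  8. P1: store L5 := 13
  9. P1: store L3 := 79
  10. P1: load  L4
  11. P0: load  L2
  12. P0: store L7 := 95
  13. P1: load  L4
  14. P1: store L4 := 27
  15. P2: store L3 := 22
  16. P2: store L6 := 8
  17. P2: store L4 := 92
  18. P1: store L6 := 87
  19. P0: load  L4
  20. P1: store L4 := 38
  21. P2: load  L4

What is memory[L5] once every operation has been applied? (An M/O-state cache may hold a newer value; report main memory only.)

[1] P2: store L0 := 17 | P0:I, P1:I, P2:M(17) | bus: BusRdX
[2] P1: load  L6 | P0:I, P1:E(70), P2:I | bus: BusRd
[3] P0: load  L4 | P0:E(70), P1:I, P2:I | bus: BusRd
[4] P1: load  L7 | P0:I, P1:E(80), P2:I | bus: BusRd
[5] P2: store L6 := 47 | P0:I, P1:I, P2:M(47) | bus: BusRdX
[6] P1: load  L7 | P0:I, P1:E(80), P2:I | bus: none
[7] P1: store L7 := 13 | P0:I, P1:M(13), P2:I | bus: none
[8] P1: store L5 := 13 | P0:I, P1:M(13), P2:I | bus: BusRdX
[9] P1: store L3 := 79 | P0:I, P1:M(79), P2:I | bus: BusRdX
[10] P1: load  L4 | P0:S(70), P1:S(70), P2:I | bus: BusRd
[11] P0: load  L2 | P0:E(0), P1:I, P2:I | bus: BusRd
[12] P0: store L7 := 95 | P0:M(95), P1:I, P2:I | bus: BusRdX,Flush
[13] P1: load  L4 | P0:S(70), P1:S(70), P2:I | bus: none
[14] P1: store L4 := 27 | P0:I, P1:M(27), P2:I | bus: BusUpgr
[15] P2: store L3 := 22 | P0:I, P1:I, P2:M(22) | bus: BusRdX,Flush
[16] P2: store L6 := 8 | P0:I, P1:I, P2:M(8) | bus: none
[17] P2: store L4 := 92 | P0:I, P1:I, P2:M(92) | bus: BusRdX,Flush
[18] P1: store L6 := 87 | P0:I, P1:M(87), P2:I | bus: BusRdX,Flush
[19] P0: load  L4 | P0:S(92), P1:I, P2:O(92) | bus: BusRd
[20] P1: store L4 := 38 | P0:I, P1:M(38), P2:I | bus: BusRdX,Flush
[21] P2: load  L4 | P0:I, P1:O(38), P2:S(38) | bus: BusRd

memory[L5] = 10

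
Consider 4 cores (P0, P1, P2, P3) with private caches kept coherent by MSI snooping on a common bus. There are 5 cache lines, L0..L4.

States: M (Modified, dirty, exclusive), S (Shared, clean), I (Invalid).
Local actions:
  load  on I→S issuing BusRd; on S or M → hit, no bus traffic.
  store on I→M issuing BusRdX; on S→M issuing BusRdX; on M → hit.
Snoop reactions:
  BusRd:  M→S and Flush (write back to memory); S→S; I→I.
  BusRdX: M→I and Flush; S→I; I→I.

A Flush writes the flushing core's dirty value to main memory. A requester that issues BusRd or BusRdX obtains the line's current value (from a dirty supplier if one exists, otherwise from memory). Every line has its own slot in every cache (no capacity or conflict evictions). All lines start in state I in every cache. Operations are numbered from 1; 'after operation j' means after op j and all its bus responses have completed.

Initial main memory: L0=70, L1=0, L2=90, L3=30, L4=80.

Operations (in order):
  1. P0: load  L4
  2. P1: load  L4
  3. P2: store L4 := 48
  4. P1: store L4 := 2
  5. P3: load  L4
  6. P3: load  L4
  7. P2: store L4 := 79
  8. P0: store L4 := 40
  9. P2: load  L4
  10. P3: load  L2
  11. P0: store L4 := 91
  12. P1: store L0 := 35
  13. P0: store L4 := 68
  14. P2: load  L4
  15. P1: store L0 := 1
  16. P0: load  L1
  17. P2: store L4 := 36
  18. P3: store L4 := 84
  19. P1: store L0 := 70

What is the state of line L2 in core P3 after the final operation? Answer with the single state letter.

[1] P0: load  L4 | P0:S(80), P1:I, P2:I, P3:I | bus: BusRd
[2] P1: load  L4 | P0:S(80), P1:S(80), P2:I, P3:I | bus: BusRd
[3] P2: store L4 := 48 | P0:I, P1:I, P2:M(48), P3:I | bus: BusRdX
[4] P1: store L4 := 2 | P0:I, P1:M(2), P2:I, P3:I | bus: BusRdX,Flush
[5] P3: load  L4 | P0:I, P1:S(2), P2:I, P3:S(2) | bus: BusRd,Flush
[6] P3: load  L4 | P0:I, P1:S(2), P2:I, P3:S(2) | bus: none
[7] P2: store L4 := 79 | P0:I, P1:I, P2:M(79), P3:I | bus: BusRdX
[8] P0: store L4 := 40 | P0:M(40), P1:I, P2:I, P3:I | bus: BusRdX,Flush
[9] P2: load  L4 | P0:S(40), P1:I, P2:S(40), P3:I | bus: BusRd,Flush
[10] P3: load  L2 | P0:I, P1:I, P2:I, P3:S(90) | bus: BusRd
[11] P0: store L4 := 91 | P0:M(91), P1:I, P2:I, P3:I | bus: BusRdX
[12] P1: store L0 := 35 | P0:I, P1:M(35), P2:I, P3:I | bus: BusRdX
[13] P0: store L4 := 68 | P0:M(68), P1:I, P2:I, P3:I | bus: none
[14] P2: load  L4 | P0:S(68), P1:I, P2:S(68), P3:I | bus: BusRd,Flush
[15] P1: store L0 := 1 | P0:I, P1:M(1), P2:I, P3:I | bus: none
[16] P0: load  L1 | P0:S(0), P1:I, P2:I, P3:I | bus: BusRd
[17] P2: store L4 := 36 | P0:I, P1:I, P2:M(36), P3:I | bus: BusRdX
[18] P3: store L4 := 84 | P0:I, P1:I, P2:I, P3:M(84) | bus: BusRdX,Flush
[19] P1: store L0 := 70 | P0:I, P1:M(70), P2:I, P3:I | bus: none

state = S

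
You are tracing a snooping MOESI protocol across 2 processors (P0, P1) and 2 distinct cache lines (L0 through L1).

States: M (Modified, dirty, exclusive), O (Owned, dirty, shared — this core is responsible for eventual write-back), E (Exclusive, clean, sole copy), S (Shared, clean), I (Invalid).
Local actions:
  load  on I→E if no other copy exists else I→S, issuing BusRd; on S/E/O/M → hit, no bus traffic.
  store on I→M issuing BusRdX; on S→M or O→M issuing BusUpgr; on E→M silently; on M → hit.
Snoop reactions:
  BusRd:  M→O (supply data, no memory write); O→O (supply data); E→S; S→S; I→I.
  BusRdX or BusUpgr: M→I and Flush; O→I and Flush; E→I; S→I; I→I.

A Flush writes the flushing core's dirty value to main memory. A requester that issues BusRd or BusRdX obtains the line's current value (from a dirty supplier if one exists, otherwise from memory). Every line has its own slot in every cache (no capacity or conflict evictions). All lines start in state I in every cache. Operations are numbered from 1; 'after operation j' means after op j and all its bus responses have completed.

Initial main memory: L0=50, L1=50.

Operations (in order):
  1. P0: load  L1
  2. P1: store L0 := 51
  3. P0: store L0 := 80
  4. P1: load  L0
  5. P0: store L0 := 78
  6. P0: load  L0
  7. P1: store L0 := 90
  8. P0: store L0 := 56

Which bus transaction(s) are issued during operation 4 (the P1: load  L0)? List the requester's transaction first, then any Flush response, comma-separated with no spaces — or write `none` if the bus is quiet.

step 1: P0: load  L1  ⟶  EI  (L1)  txn=BusRd  M[L1]=50
step 2: P1: store L0 := 51  ⟶  IM  (L0)  txn=BusRdX  M[L0]=50
step 3: P0: store L0 := 80  ⟶  MI  (L0)  txn=BusRdX+Flush  M[L0]=51
step 4: P1: load  L0  ⟶  OS  (L0)  txn=BusRd  M[L0]=51
step 5: P0: store L0 := 78  ⟶  MI  (L0)  txn=BusUpgr  M[L0]=51
step 6: P0: load  L0  ⟶  MI  (L0)  txn=∅  M[L0]=51
step 7: P1: store L0 := 90  ⟶  IM  (L0)  txn=BusRdX+Flush  M[L0]=78
step 8: P0: store L0 := 56  ⟶  MI  (L0)  txn=BusRdX+Flush  M[L0]=90

bus = BusRd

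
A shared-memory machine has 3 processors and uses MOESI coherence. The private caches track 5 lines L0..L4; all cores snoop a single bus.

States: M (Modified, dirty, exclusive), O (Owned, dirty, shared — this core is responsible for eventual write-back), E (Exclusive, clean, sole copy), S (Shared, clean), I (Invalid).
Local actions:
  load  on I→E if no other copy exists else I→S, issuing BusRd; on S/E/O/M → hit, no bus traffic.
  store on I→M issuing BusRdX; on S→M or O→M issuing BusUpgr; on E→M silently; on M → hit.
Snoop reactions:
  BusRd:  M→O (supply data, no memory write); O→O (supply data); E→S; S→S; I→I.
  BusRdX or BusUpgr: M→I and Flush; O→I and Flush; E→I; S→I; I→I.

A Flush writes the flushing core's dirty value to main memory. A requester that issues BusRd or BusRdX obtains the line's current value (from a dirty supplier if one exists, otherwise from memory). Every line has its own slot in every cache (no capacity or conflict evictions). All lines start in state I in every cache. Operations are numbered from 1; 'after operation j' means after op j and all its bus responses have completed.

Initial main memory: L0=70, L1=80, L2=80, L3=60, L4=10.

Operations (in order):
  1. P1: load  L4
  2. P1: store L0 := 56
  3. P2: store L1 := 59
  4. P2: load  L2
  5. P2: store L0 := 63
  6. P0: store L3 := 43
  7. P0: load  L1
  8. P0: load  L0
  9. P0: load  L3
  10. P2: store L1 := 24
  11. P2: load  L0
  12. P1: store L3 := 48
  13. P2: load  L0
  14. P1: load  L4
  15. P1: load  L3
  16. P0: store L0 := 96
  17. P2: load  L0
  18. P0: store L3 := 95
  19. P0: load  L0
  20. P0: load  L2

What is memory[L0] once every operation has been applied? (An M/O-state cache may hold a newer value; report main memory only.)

memory[L0] = 63

[1] P1: load  L4 | P0:I, P1:E(10), P2:I | bus: BusRd
[2] P1: store L0 := 56 | P0:I, P1:M(56), P2:I | bus: BusRdX
[3] P2: store L1 := 59 | P0:I, P1:I, P2:M(59) | bus: BusRdX
[4] P2: load  L2 | P0:I, P1:I, P2:E(80) | bus: BusRd
[5] P2: store L0 := 63 | P0:I, P1:I, P2:M(63) | bus: BusRdX,Flush
[6] P0: store L3 := 43 | P0:M(43), P1:I, P2:I | bus: BusRdX
[7] P0: load  L1 | P0:S(59), P1:I, P2:O(59) | bus: BusRd
[8] P0: load  L0 | P0:S(63), P1:I, P2:O(63) | bus: BusRd
[9] P0: load  L3 | P0:M(43), P1:I, P2:I | bus: none
[10] P2: store L1 := 24 | P0:I, P1:I, P2:M(24) | bus: BusUpgr
[11] P2: load  L0 | P0:S(63), P1:I, P2:O(63) | bus: none
[12] P1: store L3 := 48 | P0:I, P1:M(48), P2:I | bus: BusRdX,Flush
[13] P2: load  L0 | P0:S(63), P1:I, P2:O(63) | bus: none
[14] P1: load  L4 | P0:I, P1:E(10), P2:I | bus: none
[15] P1: load  L3 | P0:I, P1:M(48), P2:I | bus: none
[16] P0: store L0 := 96 | P0:M(96), P1:I, P2:I | bus: BusUpgr,Flush
[17] P2: load  L0 | P0:O(96), P1:I, P2:S(96) | bus: BusRd
[18] P0: store L3 := 95 | P0:M(95), P1:I, P2:I | bus: BusRdX,Flush
[19] P0: load  L0 | P0:O(96), P1:I, P2:S(96) | bus: none
[20] P0: load  L2 | P0:S(80), P1:I, P2:S(80) | bus: BusRd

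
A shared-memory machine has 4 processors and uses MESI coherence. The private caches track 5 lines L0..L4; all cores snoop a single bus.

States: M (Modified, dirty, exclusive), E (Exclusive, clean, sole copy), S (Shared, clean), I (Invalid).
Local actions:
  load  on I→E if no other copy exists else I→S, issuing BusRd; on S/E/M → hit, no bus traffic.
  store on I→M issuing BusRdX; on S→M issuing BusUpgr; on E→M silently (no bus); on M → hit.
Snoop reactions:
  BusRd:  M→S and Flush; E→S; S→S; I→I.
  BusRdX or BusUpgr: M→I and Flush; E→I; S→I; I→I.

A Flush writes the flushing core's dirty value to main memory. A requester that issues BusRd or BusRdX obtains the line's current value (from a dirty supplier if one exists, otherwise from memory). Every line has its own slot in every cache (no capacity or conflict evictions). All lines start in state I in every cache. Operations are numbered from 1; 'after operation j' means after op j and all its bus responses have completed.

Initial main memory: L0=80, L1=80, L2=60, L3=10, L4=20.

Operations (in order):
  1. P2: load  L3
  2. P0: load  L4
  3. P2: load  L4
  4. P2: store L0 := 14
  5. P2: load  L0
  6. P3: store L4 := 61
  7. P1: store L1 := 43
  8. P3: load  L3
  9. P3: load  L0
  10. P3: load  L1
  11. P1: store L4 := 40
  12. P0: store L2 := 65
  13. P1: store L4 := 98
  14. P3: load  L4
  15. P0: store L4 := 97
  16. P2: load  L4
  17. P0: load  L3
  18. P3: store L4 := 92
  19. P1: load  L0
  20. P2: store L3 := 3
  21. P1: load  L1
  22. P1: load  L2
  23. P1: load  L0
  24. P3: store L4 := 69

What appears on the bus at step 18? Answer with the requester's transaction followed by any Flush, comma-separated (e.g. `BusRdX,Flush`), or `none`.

bus = BusRdX

[1] P2: load  L3 | P0:I, P1:I, P2:E(10), P3:I | bus: BusRd
[2] P0: load  L4 | P0:E(20), P1:I, P2:I, P3:I | bus: BusRd
[3] P2: load  L4 | P0:S(20), P1:I, P2:S(20), P3:I | bus: BusRd
[4] P2: store L0 := 14 | P0:I, P1:I, P2:M(14), P3:I | bus: BusRdX
[5] P2: load  L0 | P0:I, P1:I, P2:M(14), P3:I | bus: none
[6] P3: store L4 := 61 | P0:I, P1:I, P2:I, P3:M(61) | bus: BusRdX
[7] P1: store L1 := 43 | P0:I, P1:M(43), P2:I, P3:I | bus: BusRdX
[8] P3: load  L3 | P0:I, P1:I, P2:S(10), P3:S(10) | bus: BusRd
[9] P3: load  L0 | P0:I, P1:I, P2:S(14), P3:S(14) | bus: BusRd,Flush
[10] P3: load  L1 | P0:I, P1:S(43), P2:I, P3:S(43) | bus: BusRd,Flush
[11] P1: store L4 := 40 | P0:I, P1:M(40), P2:I, P3:I | bus: BusRdX,Flush
[12] P0: store L2 := 65 | P0:M(65), P1:I, P2:I, P3:I | bus: BusRdX
[13] P1: store L4 := 98 | P0:I, P1:M(98), P2:I, P3:I | bus: none
[14] P3: load  L4 | P0:I, P1:S(98), P2:I, P3:S(98) | bus: BusRd,Flush
[15] P0: store L4 := 97 | P0:M(97), P1:I, P2:I, P3:I | bus: BusRdX
[16] P2: load  L4 | P0:S(97), P1:I, P2:S(97), P3:I | bus: BusRd,Flush
[17] P0: load  L3 | P0:S(10), P1:I, P2:S(10), P3:S(10) | bus: BusRd
[18] P3: store L4 := 92 | P0:I, P1:I, P2:I, P3:M(92) | bus: BusRdX
[19] P1: load  L0 | P0:I, P1:S(14), P2:S(14), P3:S(14) | bus: BusRd
[20] P2: store L3 := 3 | P0:I, P1:I, P2:M(3), P3:I | bus: BusUpgr
[21] P1: load  L1 | P0:I, P1:S(43), P2:I, P3:S(43) | bus: none
[22] P1: load  L2 | P0:S(65), P1:S(65), P2:I, P3:I | bus: BusRd,Flush
[23] P1: load  L0 | P0:I, P1:S(14), P2:S(14), P3:S(14) | bus: none
[24] P3: store L4 := 69 | P0:I, P1:I, P2:I, P3:M(69) | bus: none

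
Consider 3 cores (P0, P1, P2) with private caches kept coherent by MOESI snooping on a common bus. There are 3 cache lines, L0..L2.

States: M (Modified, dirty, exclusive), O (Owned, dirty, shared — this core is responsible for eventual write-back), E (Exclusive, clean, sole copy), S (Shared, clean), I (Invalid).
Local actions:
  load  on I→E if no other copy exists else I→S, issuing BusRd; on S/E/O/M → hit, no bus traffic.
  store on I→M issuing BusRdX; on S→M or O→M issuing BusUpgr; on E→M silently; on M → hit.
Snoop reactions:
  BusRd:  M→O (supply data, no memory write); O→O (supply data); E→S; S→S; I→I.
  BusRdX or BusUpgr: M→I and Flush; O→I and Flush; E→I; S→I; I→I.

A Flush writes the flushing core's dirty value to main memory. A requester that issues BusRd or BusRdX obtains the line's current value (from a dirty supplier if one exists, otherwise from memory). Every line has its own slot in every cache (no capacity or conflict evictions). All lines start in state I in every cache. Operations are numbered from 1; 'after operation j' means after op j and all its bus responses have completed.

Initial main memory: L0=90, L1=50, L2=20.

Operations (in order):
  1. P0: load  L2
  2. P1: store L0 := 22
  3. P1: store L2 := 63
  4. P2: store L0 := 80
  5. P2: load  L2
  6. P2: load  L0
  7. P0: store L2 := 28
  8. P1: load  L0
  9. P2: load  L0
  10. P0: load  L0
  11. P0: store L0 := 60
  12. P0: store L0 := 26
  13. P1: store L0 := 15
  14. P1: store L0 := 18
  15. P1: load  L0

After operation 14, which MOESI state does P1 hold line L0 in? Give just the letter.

state = M

step 1: P0: load  L2  ⟶  EII  (L2)  txn=BusRd  M[L2]=20
step 2: P1: store L0 := 22  ⟶  IMI  (L0)  txn=BusRdX  M[L0]=90
step 3: P1: store L2 := 63  ⟶  IMI  (L2)  txn=BusRdX  M[L2]=20
step 4: P2: store L0 := 80  ⟶  IIM  (L0)  txn=BusRdX+Flush  M[L0]=22
step 5: P2: load  L2  ⟶  IOS  (L2)  txn=BusRd  M[L2]=20
step 6: P2: load  L0  ⟶  IIM  (L0)  txn=∅  M[L0]=22
step 7: P0: store L2 := 28  ⟶  MII  (L2)  txn=BusRdX+Flush  M[L2]=63
step 8: P1: load  L0  ⟶  ISO  (L0)  txn=BusRd  M[L0]=22
step 9: P2: load  L0  ⟶  ISO  (L0)  txn=∅  M[L0]=22
step 10: P0: load  L0  ⟶  SSO  (L0)  txn=BusRd  M[L0]=22
step 11: P0: store L0 := 60  ⟶  MII  (L0)  txn=BusUpgr+Flush  M[L0]=80
step 12: P0: store L0 := 26  ⟶  MII  (L0)  txn=∅  M[L0]=80
step 13: P1: store L0 := 15  ⟶  IMI  (L0)  txn=BusRdX+Flush  M[L0]=26
step 14: P1: store L0 := 18  ⟶  IMI  (L0)  txn=∅  M[L0]=26
step 15: P1: load  L0  ⟶  IMI  (L0)  txn=∅  M[L0]=26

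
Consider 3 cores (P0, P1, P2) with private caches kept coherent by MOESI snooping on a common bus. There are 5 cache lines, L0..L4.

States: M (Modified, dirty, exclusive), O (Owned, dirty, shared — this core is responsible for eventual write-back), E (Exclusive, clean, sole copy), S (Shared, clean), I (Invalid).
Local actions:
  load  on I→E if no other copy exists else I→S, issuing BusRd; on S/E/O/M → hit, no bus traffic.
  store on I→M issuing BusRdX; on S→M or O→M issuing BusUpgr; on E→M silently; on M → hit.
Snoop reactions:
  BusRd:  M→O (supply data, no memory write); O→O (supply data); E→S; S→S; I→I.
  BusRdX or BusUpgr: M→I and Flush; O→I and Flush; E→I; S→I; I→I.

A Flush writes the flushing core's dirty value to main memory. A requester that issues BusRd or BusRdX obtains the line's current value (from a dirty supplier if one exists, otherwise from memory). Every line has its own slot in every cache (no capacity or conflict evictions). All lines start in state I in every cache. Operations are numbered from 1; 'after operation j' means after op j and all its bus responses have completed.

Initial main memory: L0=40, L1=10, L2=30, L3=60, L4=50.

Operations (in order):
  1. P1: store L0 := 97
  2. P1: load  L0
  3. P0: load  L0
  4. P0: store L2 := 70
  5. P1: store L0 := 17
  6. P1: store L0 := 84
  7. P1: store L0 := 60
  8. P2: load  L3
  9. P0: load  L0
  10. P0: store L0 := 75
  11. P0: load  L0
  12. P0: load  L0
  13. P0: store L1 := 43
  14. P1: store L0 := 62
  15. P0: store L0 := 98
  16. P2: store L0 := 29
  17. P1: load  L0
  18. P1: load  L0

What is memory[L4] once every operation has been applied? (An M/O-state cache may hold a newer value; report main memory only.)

memory[L4] = 50

step 1: P1: store L0 := 97  ⟶  IMI  (L0)  txn=BusRdX  M[L0]=40
step 2: P1: load  L0  ⟶  IMI  (L0)  txn=∅  M[L0]=40
step 3: P0: load  L0  ⟶  SOI  (L0)  txn=BusRd  M[L0]=40
step 4: P0: store L2 := 70  ⟶  MII  (L2)  txn=BusRdX  M[L2]=30
step 5: P1: store L0 := 17  ⟶  IMI  (L0)  txn=BusUpgr  M[L0]=40
step 6: P1: store L0 := 84  ⟶  IMI  (L0)  txn=∅  M[L0]=40
step 7: P1: store L0 := 60  ⟶  IMI  (L0)  txn=∅  M[L0]=40
step 8: P2: load  L3  ⟶  IIE  (L3)  txn=BusRd  M[L3]=60
step 9: P0: load  L0  ⟶  SOI  (L0)  txn=BusRd  M[L0]=40
step 10: P0: store L0 := 75  ⟶  MII  (L0)  txn=BusUpgr+Flush  M[L0]=60
step 11: P0: load  L0  ⟶  MII  (L0)  txn=∅  M[L0]=60
step 12: P0: load  L0  ⟶  MII  (L0)  txn=∅  M[L0]=60
step 13: P0: store L1 := 43  ⟶  MII  (L1)  txn=BusRdX  M[L1]=10
step 14: P1: store L0 := 62  ⟶  IMI  (L0)  txn=BusRdX+Flush  M[L0]=75
step 15: P0: store L0 := 98  ⟶  MII  (L0)  txn=BusRdX+Flush  M[L0]=62
step 16: P2: store L0 := 29  ⟶  IIM  (L0)  txn=BusRdX+Flush  M[L0]=98
step 17: P1: load  L0  ⟶  ISO  (L0)  txn=BusRd  M[L0]=98
step 18: P1: load  L0  ⟶  ISO  (L0)  txn=∅  M[L0]=98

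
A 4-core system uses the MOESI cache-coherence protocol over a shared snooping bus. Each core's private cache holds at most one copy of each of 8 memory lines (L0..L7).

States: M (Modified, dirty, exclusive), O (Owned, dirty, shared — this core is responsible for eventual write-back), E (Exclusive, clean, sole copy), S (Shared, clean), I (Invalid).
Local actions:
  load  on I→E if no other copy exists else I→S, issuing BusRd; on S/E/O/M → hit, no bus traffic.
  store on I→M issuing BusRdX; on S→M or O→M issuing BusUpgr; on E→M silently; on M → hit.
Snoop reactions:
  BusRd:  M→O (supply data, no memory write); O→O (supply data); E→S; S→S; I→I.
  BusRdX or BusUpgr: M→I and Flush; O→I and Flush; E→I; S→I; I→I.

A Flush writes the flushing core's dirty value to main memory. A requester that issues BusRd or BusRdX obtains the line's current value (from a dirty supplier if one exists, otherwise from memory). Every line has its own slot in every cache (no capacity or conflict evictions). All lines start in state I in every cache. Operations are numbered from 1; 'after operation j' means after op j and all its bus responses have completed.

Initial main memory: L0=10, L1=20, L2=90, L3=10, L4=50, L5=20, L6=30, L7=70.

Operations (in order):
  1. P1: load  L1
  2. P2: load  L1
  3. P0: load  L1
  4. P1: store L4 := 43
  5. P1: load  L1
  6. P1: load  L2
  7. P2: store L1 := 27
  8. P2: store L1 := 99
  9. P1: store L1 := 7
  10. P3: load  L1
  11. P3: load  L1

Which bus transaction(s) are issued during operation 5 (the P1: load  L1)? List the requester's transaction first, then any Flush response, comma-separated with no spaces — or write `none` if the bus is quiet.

bus = none

step 1: P1: load  L1  ⟶  IEII  (L1)  txn=BusRd  M[L1]=20
step 2: P2: load  L1  ⟶  ISSI  (L1)  txn=BusRd  M[L1]=20
step 3: P0: load  L1  ⟶  SSSI  (L1)  txn=BusRd  M[L1]=20
step 4: P1: store L4 := 43  ⟶  IMII  (L4)  txn=BusRdX  M[L4]=50
step 5: P1: load  L1  ⟶  SSSI  (L1)  txn=∅  M[L1]=20
step 6: P1: load  L2  ⟶  IEII  (L2)  txn=BusRd  M[L2]=90
step 7: P2: store L1 := 27  ⟶  IIMI  (L1)  txn=BusUpgr  M[L1]=20
step 8: P2: store L1 := 99  ⟶  IIMI  (L1)  txn=∅  M[L1]=20
step 9: P1: store L1 := 7  ⟶  IMII  (L1)  txn=BusRdX+Flush  M[L1]=99
step 10: P3: load  L1  ⟶  IOIS  (L1)  txn=BusRd  M[L1]=99
step 11: P3: load  L1  ⟶  IOIS  (L1)  txn=∅  M[L1]=99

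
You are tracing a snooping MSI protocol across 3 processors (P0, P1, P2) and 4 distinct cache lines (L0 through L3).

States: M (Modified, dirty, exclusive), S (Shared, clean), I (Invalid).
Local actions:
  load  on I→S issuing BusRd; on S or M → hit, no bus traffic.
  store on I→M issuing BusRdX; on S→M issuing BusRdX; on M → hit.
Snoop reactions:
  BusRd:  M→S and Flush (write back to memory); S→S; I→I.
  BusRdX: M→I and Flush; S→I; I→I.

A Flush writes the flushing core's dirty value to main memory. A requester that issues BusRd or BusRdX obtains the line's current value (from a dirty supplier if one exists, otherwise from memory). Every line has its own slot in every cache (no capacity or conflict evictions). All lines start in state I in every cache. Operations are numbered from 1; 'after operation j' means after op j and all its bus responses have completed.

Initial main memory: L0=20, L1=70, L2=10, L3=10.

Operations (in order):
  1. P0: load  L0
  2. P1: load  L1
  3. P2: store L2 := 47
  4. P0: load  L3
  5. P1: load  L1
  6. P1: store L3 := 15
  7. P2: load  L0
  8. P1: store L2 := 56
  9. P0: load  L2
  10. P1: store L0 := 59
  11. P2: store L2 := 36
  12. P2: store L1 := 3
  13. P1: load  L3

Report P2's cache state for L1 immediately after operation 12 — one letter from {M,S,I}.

1. P0: load  L0  bus=[BusRd]  L0: P0=S P1=I P2=I  mem[L0]=20
2. P1: load  L1  bus=[BusRd]  L1: P0=I P1=S P2=I  mem[L1]=70
3. P2: store L2 := 47  bus=[BusRdX]  L2: P0=I P1=I P2=M  mem[L2]=10
4. P0: load  L3  bus=[BusRd]  L3: P0=S P1=I P2=I  mem[L3]=10
5. P1: load  L1  bus=[-]  L1: P0=I P1=S P2=I  mem[L1]=70
6. P1: store L3 := 15  bus=[BusRdX]  L3: P0=I P1=M P2=I  mem[L3]=10
7. P2: load  L0  bus=[BusRd]  L0: P0=S P1=I P2=S  mem[L0]=20
8. P1: store L2 := 56  bus=[BusRdX,Flush]  L2: P0=I P1=M P2=I  mem[L2]=47
9. P0: load  L2  bus=[BusRd,Flush]  L2: P0=S P1=S P2=I  mem[L2]=56
10. P1: store L0 := 59  bus=[BusRdX]  L0: P0=I P1=M P2=I  mem[L0]=20
11. P2: store L2 := 36  bus=[BusRdX]  L2: P0=I P1=I P2=M  mem[L2]=56
12. P2: store L1 := 3  bus=[BusRdX]  L1: P0=I P1=I P2=M  mem[L1]=70
13. P1: load  L3  bus=[-]  L3: P0=I P1=M P2=I  mem[L3]=10

state = M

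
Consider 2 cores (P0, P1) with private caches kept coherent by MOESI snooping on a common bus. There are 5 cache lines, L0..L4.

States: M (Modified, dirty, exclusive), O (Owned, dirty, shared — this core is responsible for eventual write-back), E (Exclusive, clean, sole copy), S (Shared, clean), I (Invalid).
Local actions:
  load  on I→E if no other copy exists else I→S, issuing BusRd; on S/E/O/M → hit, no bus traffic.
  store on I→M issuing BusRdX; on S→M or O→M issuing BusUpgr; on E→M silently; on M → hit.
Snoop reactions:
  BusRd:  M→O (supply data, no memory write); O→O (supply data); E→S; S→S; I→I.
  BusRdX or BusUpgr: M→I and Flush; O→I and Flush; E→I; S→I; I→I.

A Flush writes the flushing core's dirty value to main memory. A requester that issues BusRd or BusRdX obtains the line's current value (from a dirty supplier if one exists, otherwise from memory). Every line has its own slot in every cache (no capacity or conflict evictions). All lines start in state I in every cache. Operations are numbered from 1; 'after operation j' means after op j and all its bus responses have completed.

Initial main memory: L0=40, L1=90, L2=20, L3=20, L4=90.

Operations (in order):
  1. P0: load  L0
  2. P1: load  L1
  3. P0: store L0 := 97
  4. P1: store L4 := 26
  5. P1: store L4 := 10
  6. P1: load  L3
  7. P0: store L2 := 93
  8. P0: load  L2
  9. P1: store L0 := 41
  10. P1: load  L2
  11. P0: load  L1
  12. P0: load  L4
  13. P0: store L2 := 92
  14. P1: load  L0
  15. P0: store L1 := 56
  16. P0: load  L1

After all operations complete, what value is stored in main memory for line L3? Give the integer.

[1] P0: load  L0 | P0:E(40), P1:I | bus: BusRd
[2] P1: load  L1 | P0:I, P1:E(90) | bus: BusRd
[3] P0: store L0 := 97 | P0:M(97), P1:I | bus: none
[4] P1: store L4 := 26 | P0:I, P1:M(26) | bus: BusRdX
[5] P1: store L4 := 10 | P0:I, P1:M(10) | bus: none
[6] P1: load  L3 | P0:I, P1:E(20) | bus: BusRd
[7] P0: store L2 := 93 | P0:M(93), P1:I | bus: BusRdX
[8] P0: load  L2 | P0:M(93), P1:I | bus: none
[9] P1: store L0 := 41 | P0:I, P1:M(41) | bus: BusRdX,Flush
[10] P1: load  L2 | P0:O(93), P1:S(93) | bus: BusRd
[11] P0: load  L1 | P0:S(90), P1:S(90) | bus: BusRd
[12] P0: load  L4 | P0:S(10), P1:O(10) | bus: BusRd
[13] P0: store L2 := 92 | P0:M(92), P1:I | bus: BusUpgr
[14] P1: load  L0 | P0:I, P1:M(41) | bus: none
[15] P0: store L1 := 56 | P0:M(56), P1:I | bus: BusUpgr
[16] P0: load  L1 | P0:M(56), P1:I | bus: none

memory[L3] = 20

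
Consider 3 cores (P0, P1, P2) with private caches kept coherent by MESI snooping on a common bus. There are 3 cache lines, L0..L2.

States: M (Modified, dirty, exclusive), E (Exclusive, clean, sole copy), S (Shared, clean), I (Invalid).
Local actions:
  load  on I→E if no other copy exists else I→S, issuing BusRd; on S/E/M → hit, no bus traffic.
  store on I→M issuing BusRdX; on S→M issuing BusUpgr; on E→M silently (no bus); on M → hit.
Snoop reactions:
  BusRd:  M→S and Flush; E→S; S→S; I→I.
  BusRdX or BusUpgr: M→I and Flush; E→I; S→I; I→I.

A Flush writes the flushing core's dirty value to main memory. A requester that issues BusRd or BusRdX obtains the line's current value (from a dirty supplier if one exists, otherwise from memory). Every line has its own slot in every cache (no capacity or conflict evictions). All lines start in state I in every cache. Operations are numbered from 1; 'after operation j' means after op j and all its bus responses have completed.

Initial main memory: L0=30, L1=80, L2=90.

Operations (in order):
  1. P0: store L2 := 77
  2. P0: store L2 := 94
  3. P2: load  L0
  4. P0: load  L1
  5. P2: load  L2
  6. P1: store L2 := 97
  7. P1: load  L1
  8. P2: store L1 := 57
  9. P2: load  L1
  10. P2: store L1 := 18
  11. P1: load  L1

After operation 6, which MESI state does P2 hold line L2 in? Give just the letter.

state = I

  op1 P0: store L2 := 77 → M/I/I on L2; bus BusRdX; mem=90
  op2 P0: store L2 := 94 → M/I/I on L2; bus (none); mem=90
  op3 P2: load  L0 → I/I/E on L0; bus BusRd; mem=30
  op4 P0: load  L1 → E/I/I on L1; bus BusRd; mem=80
  op5 P2: load  L2 → S/I/S on L2; bus BusRd Flush; mem=94
  op6 P1: store L2 := 97 → I/M/I on L2; bus BusRdX; mem=94
  op7 P1: load  L1 → S/S/I on L1; bus BusRd; mem=80
  op8 P2: store L1 := 57 → I/I/M on L1; bus BusRdX; mem=80
  op9 P2: load  L1 → I/I/M on L1; bus (none); mem=80
  op10 P2: store L1 := 18 → I/I/M on L1; bus (none); mem=80
  op11 P1: load  L1 → I/S/S on L1; bus BusRd Flush; mem=18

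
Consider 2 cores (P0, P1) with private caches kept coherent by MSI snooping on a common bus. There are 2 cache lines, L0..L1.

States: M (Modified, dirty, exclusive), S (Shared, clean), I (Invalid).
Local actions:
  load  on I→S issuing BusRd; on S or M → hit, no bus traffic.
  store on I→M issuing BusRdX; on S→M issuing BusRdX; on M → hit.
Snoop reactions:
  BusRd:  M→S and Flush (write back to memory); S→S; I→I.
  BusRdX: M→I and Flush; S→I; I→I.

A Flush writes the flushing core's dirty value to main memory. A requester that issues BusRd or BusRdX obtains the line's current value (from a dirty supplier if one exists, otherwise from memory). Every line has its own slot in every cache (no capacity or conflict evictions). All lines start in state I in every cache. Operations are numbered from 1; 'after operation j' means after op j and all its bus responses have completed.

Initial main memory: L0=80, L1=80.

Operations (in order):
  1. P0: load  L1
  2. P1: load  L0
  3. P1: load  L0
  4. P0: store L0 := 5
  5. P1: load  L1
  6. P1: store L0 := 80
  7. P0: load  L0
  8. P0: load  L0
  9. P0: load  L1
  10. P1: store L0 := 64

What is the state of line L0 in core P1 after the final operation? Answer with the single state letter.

state = M

  op1 P0: load  L1 → S/I on L1; bus BusRd; mem=80
  op2 P1: load  L0 → I/S on L0; bus BusRd; mem=80
  op3 P1: load  L0 → I/S on L0; bus (none); mem=80
  op4 P0: store L0 := 5 → M/I on L0; bus BusRdX; mem=80
  op5 P1: load  L1 → S/S on L1; bus BusRd; mem=80
  op6 P1: store L0 := 80 → I/M on L0; bus BusRdX Flush; mem=5
  op7 P0: load  L0 → S/S on L0; bus BusRd Flush; mem=80
  op8 P0: load  L0 → S/S on L0; bus (none); mem=80
  op9 P0: load  L1 → S/S on L1; bus (none); mem=80
  op10 P1: store L0 := 64 → I/M on L0; bus BusRdX; mem=80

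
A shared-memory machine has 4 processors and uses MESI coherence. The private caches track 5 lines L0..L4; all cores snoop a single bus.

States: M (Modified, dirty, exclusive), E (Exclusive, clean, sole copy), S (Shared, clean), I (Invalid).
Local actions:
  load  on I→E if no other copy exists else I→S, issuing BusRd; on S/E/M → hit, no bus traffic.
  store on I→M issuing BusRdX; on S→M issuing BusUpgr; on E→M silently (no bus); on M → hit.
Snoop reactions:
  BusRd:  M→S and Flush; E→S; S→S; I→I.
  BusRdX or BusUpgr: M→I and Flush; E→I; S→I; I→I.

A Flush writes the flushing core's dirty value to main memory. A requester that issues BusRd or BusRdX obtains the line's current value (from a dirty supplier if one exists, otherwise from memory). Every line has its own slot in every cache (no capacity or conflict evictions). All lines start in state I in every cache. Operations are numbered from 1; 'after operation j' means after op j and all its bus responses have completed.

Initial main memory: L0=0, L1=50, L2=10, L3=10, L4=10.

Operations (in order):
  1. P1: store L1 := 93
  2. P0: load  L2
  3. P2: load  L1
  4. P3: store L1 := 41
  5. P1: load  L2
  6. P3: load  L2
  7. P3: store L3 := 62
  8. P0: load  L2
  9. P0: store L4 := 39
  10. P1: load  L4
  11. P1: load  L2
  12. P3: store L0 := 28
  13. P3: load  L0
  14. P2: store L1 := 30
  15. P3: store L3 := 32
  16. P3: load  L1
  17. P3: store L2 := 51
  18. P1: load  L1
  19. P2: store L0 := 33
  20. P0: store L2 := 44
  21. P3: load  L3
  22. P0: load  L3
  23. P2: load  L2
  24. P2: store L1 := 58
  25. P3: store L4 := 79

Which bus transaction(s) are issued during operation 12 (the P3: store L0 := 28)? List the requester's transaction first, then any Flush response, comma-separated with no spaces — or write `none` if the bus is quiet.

bus = BusRdX

[1] P1: store L1 := 93 | P0:I, P1:M(93), P2:I, P3:I | bus: BusRdX
[2] P0: load  L2 | P0:E(10), P1:I, P2:I, P3:I | bus: BusRd
[3] P2: load  L1 | P0:I, P1:S(93), P2:S(93), P3:I | bus: BusRd,Flush
[4] P3: store L1 := 41 | P0:I, P1:I, P2:I, P3:M(41) | bus: BusRdX
[5] P1: load  L2 | P0:S(10), P1:S(10), P2:I, P3:I | bus: BusRd
[6] P3: load  L2 | P0:S(10), P1:S(10), P2:I, P3:S(10) | bus: BusRd
[7] P3: store L3 := 62 | P0:I, P1:I, P2:I, P3:M(62) | bus: BusRdX
[8] P0: load  L2 | P0:S(10), P1:S(10), P2:I, P3:S(10) | bus: none
[9] P0: store L4 := 39 | P0:M(39), P1:I, P2:I, P3:I | bus: BusRdX
[10] P1: load  L4 | P0:S(39), P1:S(39), P2:I, P3:I | bus: BusRd,Flush
[11] P1: load  L2 | P0:S(10), P1:S(10), P2:I, P3:S(10) | bus: none
[12] P3: store L0 := 28 | P0:I, P1:I, P2:I, P3:M(28) | bus: BusRdX
[13] P3: load  L0 | P0:I, P1:I, P2:I, P3:M(28) | bus: none
[14] P2: store L1 := 30 | P0:I, P1:I, P2:M(30), P3:I | bus: BusRdX,Flush
[15] P3: store L3 := 32 | P0:I, P1:I, P2:I, P3:M(32) | bus: none
[16] P3: load  L1 | P0:I, P1:I, P2:S(30), P3:S(30) | bus: BusRd,Flush
[17] P3: store L2 := 51 | P0:I, P1:I, P2:I, P3:M(51) | bus: BusUpgr
[18] P1: load  L1 | P0:I, P1:S(30), P2:S(30), P3:S(30) | bus: BusRd
[19] P2: store L0 := 33 | P0:I, P1:I, P2:M(33), P3:I | bus: BusRdX,Flush
[20] P0: store L2 := 44 | P0:M(44), P1:I, P2:I, P3:I | bus: BusRdX,Flush
[21] P3: load  L3 | P0:I, P1:I, P2:I, P3:M(32) | bus: none
[22] P0: load  L3 | P0:S(32), P1:I, P2:I, P3:S(32) | bus: BusRd,Flush
[23] P2: load  L2 | P0:S(44), P1:I, P2:S(44), P3:I | bus: BusRd,Flush
[24] P2: store L1 := 58 | P0:I, P1:I, P2:M(58), P3:I | bus: BusUpgr
[25] P3: store L4 := 79 | P0:I, P1:I, P2:I, P3:M(79) | bus: BusRdX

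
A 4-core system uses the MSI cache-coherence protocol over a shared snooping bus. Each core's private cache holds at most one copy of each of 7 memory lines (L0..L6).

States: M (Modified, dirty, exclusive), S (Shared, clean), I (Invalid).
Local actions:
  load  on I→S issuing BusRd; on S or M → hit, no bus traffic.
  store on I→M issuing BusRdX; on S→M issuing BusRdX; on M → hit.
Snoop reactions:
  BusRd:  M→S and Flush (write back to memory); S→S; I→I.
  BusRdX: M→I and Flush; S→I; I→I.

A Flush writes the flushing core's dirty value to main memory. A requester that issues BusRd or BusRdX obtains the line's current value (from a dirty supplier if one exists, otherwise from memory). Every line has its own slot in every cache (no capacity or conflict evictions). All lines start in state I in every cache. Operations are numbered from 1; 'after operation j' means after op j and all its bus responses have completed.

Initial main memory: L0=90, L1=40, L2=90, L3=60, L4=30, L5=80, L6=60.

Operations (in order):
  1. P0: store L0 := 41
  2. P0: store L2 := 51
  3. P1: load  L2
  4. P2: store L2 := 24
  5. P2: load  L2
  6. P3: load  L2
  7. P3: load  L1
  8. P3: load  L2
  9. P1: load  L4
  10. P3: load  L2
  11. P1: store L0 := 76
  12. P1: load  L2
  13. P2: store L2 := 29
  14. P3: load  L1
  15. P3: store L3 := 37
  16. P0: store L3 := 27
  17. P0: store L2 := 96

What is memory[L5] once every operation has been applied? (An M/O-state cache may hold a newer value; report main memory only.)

memory[L5] = 80

[1] P0: store L0 := 41 | P0:M(41), P1:I, P2:I, P3:I | bus: BusRdX
[2] P0: store L2 := 51 | P0:M(51), P1:I, P2:I, P3:I | bus: BusRdX
[3] P1: load  L2 | P0:S(51), P1:S(51), P2:I, P3:I | bus: BusRd,Flush
[4] P2: store L2 := 24 | P0:I, P1:I, P2:M(24), P3:I | bus: BusRdX
[5] P2: load  L2 | P0:I, P1:I, P2:M(24), P3:I | bus: none
[6] P3: load  L2 | P0:I, P1:I, P2:S(24), P3:S(24) | bus: BusRd,Flush
[7] P3: load  L1 | P0:I, P1:I, P2:I, P3:S(40) | bus: BusRd
[8] P3: load  L2 | P0:I, P1:I, P2:S(24), P3:S(24) | bus: none
[9] P1: load  L4 | P0:I, P1:S(30), P2:I, P3:I | bus: BusRd
[10] P3: load  L2 | P0:I, P1:I, P2:S(24), P3:S(24) | bus: none
[11] P1: store L0 := 76 | P0:I, P1:M(76), P2:I, P3:I | bus: BusRdX,Flush
[12] P1: load  L2 | P0:I, P1:S(24), P2:S(24), P3:S(24) | bus: BusRd
[13] P2: store L2 := 29 | P0:I, P1:I, P2:M(29), P3:I | bus: BusRdX
[14] P3: load  L1 | P0:I, P1:I, P2:I, P3:S(40) | bus: none
[15] P3: store L3 := 37 | P0:I, P1:I, P2:I, P3:M(37) | bus: BusRdX
[16] P0: store L3 := 27 | P0:M(27), P1:I, P2:I, P3:I | bus: BusRdX,Flush
[17] P0: store L2 := 96 | P0:M(96), P1:I, P2:I, P3:I | bus: BusRdX,Flush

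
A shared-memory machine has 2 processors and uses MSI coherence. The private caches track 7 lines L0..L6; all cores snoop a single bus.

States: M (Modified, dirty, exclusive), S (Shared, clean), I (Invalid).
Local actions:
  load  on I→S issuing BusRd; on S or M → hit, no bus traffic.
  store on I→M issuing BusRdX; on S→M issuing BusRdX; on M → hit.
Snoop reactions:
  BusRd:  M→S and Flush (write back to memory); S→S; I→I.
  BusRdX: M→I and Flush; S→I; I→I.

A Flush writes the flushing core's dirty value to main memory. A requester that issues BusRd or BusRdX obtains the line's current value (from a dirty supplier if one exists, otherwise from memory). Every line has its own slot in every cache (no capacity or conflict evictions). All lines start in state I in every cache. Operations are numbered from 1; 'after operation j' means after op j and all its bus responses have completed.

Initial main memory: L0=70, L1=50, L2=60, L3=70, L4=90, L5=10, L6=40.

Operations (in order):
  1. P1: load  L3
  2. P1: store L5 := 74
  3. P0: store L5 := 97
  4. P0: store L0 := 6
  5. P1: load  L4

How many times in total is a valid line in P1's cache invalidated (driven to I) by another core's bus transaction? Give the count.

  op1 P1: load  L3 → I/S on L3; bus BusRd; mem=70
  op2 P1: store L5 := 74 → I/M on L5; bus BusRdX; mem=10
  op3 P0: store L5 := 97 → M/I on L5; bus BusRdX Flush; mem=74
  op4 P0: store L0 := 6 → M/I on L0; bus BusRdX; mem=70
  op5 P1: load  L4 → I/S on L4; bus BusRd; mem=90

invalidations = 1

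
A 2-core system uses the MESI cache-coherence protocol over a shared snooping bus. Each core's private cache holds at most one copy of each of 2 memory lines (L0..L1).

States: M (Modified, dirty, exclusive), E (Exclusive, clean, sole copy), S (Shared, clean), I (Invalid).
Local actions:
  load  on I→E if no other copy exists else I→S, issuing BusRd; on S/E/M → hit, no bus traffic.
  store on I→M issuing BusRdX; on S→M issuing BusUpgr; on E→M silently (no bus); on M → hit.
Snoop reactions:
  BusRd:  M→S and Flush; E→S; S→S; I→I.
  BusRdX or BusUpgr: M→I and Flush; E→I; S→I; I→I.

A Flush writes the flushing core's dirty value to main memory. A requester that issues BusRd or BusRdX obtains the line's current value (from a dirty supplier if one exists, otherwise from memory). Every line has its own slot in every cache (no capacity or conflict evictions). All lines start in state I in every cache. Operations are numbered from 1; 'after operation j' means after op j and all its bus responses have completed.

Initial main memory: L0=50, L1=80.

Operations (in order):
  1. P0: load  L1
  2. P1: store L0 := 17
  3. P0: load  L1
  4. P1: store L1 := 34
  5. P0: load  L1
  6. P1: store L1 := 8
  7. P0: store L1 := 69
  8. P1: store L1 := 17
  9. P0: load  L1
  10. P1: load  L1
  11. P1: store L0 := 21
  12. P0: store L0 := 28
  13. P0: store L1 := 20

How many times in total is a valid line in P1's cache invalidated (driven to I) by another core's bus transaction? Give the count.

invalidations = 3

step 1: P0: load  L1  ⟶  EI  (L1)  txn=BusRd  M[L1]=80
step 2: P1: store L0 := 17  ⟶  IM  (L0)  txn=BusRdX  M[L0]=50
step 3: P0: load  L1  ⟶  EI  (L1)  txn=∅  M[L1]=80
step 4: P1: store L1 := 34  ⟶  IM  (L1)  txn=BusRdX  M[L1]=80
step 5: P0: load  L1  ⟶  SS  (L1)  txn=BusRd+Flush  M[L1]=34
step 6: P1: store L1 := 8  ⟶  IM  (L1)  txn=BusUpgr  M[L1]=34
step 7: P0: store L1 := 69  ⟶  MI  (L1)  txn=BusRdX+Flush  M[L1]=8
step 8: P1: store L1 := 17  ⟶  IM  (L1)  txn=BusRdX+Flush  M[L1]=69
step 9: P0: load  L1  ⟶  SS  (L1)  txn=BusRd+Flush  M[L1]=17
step 10: P1: load  L1  ⟶  SS  (L1)  txn=∅  M[L1]=17
step 11: P1: store L0 := 21  ⟶  IM  (L0)  txn=∅  M[L0]=50
step 12: P0: store L0 := 28  ⟶  MI  (L0)  txn=BusRdX+Flush  M[L0]=21
step 13: P0: store L1 := 20  ⟶  MI  (L1)  txn=BusUpgr  M[L1]=17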